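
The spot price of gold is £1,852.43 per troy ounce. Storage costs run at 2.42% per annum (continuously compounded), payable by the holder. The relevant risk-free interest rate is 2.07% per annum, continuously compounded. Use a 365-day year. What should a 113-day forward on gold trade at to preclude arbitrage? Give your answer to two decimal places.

£1,878.36 per troy ounce

Net carry = r + u − y = 0.0207 + 0.0242 − 0.0000 = 0.0449
F = S·e^((r+u−y)T) = 1852.43 · e^(0.0449 × 113/365) = 1852.43 · e^0.01390055
= 1852.43 × 1.01399761 = £1,878.36 per troy ounce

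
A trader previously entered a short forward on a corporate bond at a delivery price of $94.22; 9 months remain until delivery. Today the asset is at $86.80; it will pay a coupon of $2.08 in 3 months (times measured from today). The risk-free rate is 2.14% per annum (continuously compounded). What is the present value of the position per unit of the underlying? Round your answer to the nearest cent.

$7.99

PV(remaining coupons) I = 2.08·e^(−0.0214·3/12) = 2.0689
Current forward F = (S − I)·e^(rT) = (86.80 − 2.0689)·e^(0.0214·9/12) = 84.7311 × 1.016179 = 86.1020
Value (long) = (F − K)·e^(−rT) = (86.1020 − 94.22) × 0.984078 = -7.9887
Short position value = −(long value) = $7.99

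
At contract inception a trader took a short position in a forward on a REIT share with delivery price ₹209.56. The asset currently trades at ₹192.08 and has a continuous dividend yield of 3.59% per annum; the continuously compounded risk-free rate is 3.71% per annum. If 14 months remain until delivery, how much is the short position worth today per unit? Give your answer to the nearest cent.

₹16.48

Current fair forward for the remaining 14 months: F = S·e^((r − q)·T), (r − q) = 0.0371 − 0.0359 = 0.0012
F = 192.08 · e^(0.0012 × 14/12) = 192.08 × 1.001401 = 192.3491
Value of long forward = (F − K)·e^(−rT) = (192.3491 − 209.56) · e^(−0.0371·14/12)
= -17.2109 × 0.957640 = -16.48
Short position value = −(long value) = ₹16.48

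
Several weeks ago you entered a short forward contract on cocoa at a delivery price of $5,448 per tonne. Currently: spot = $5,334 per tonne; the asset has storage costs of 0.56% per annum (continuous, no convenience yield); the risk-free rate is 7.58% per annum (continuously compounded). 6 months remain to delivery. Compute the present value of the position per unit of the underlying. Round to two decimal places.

Current fair forward for the remaining 6 months: F = S·e^((r + u)·T), (r + u) = 0.0758 + 0.0056 = 0.0814
F = 5334 · e^(0.0814 × 6/12) = 5334 × 1.04153960 = 5555.5722
Value of long forward = (F − K)·e^(−rT) = (5555.5722 − 5448) · e^(−0.0758·6/12)
= 107.5722 × 0.96280922 = 103.57
Short position value = −(long value) = -$103.57

-$103.57 per tonne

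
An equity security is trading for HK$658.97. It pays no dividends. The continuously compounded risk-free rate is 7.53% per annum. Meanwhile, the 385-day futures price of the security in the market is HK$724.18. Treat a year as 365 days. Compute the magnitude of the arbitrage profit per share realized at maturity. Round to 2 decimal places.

HK$10.74 per share

Fair futures: F* = S·e^(carry·T), with carry = r = 0.0753
F* = 658.97 · e^(0.0753 × 385/365) = 658.97 · e^0.079426 = 658.97 × 1.082665 = HK$713.4438
Market HK$724.18 > fair HK$713.4438: forward overpriced → cash-and-carry (buy spot, short the forward).
At maturity, profit = |F_mkt − F*| = |724.18 − 713.4438| = HK$10.74 per share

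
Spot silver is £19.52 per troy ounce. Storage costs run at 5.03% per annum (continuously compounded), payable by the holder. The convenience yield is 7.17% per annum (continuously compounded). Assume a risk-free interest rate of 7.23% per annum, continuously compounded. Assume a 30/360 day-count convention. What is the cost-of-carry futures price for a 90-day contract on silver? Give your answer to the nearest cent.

Net carry = r + u − y = 0.0723 + 0.0503 − 0.0717 = 0.0509
F = S·e^((r+u−y)T) = 19.52 · e^(0.0509 × 90/360) = 19.52 · e^0.012725
= 19.52 × 1.012806 = £19.77 per troy ounce

£19.77 per troy ounce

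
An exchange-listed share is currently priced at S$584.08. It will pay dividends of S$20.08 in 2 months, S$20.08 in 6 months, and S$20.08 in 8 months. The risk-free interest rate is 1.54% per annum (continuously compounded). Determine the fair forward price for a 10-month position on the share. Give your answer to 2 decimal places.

S$531.02

PV(dividends) I = 20.08·e^(−0.0154·2/12) + 20.08·e^(−0.0154·6/12) + 20.08·e^(−0.0154·8/12)
I = 20.0285 + 19.9260 + 19.8749 = 59.8294
F = (S − I)·e^(rT) = (584.08 − 59.8294) · e^(0.0154·10/12)
= 524.2506 · e^0.012833 = 524.2506 × 1.012916 = S$531.02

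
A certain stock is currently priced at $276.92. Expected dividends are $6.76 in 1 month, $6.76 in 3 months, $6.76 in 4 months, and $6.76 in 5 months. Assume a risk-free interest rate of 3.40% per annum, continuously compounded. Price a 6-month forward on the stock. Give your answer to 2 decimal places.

PV(dividends) I = 6.76·e^(−0.0340·1/12) + 6.76·e^(−0.0340·3/12) + 6.76·e^(−0.0340·4/12) + 6.76·e^(−0.0340·5/12)
I = 6.7409 + 6.7028 + 6.6838 + 6.6649 = 26.7924
F = (S − I)·e^(rT) = (276.92 − 26.7924) · e^(0.0340·6/12)
= 250.1276 · e^0.017000 = 250.1276 × 1.017145 = $254.42

$254.42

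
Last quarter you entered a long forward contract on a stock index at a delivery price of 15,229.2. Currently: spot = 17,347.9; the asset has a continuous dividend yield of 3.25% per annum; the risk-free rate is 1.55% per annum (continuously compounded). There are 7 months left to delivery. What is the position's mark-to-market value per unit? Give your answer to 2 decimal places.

1929.99

Current fair forward for the remaining 7 months: F = S·e^((r − q)·T), (r − q) = 0.0155 − 0.0325 = -0.0170
F = 17347.9 · e^(-0.0170 × 7/12) = 17347.9 × 0.99013234 = 17176.7168
Value of long forward = (F − K)·e^(−rT) = (17176.7168 − 15229.2) · e^(−0.0155·7/12)
= 1947.5168 × 0.99099909 = 1929.99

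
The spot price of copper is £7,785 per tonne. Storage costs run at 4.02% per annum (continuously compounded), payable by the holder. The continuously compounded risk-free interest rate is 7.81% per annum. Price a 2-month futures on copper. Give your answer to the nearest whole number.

Net carry = r + u − y = 0.0781 + 0.0402 − 0.0000 = 0.1183
F = S·e^((r+u−y)T) = 7785 · e^(0.1183 × 2/12) = 7785 · e^0.019717
= 7785 × 1.019913 = £7,940 per tonne

£7,940 per tonne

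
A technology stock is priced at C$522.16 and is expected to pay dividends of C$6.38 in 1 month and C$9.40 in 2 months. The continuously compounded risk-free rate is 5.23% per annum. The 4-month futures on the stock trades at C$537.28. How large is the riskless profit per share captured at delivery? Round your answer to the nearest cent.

PV(dividends) I = 6.38·e^(−0.0523·1/12) + 9.40·e^(−0.0523·2/12) = 15.6707
Fair futures F* = (S − I)·e^(rT) = (522.16 − 15.6707)·e^0.017433 = 506.4893 × 1.017586 = 515.3964
Market C$537.28 > fair 515.3964: forward overpriced → cash-and-carry (borrow at r, buy the stock and collect the dividends, short the forward).
Profit at T = |F_mkt − F*| = |537.28 − 515.3964| = C$21.88 per share

C$21.88 per share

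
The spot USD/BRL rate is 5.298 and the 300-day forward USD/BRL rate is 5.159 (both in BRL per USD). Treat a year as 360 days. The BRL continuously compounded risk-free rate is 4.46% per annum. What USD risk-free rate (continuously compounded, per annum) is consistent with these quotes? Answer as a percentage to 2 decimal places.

7.65%

F = S·e^((r_BRL − r_USD)T) ⇒ r_USD = r_BRL − ln(F/S)/T
ln(5.159/5.298) = -0.026587; /(300/360) = -0.031904
r_USD = 0.0446 + 0.031904 = 0.076504
r_USD = 7.65%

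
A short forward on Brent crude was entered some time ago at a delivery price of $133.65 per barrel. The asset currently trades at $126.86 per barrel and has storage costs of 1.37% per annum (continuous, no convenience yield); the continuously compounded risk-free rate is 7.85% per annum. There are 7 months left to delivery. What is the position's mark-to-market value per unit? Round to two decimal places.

-$0.21 per barrel

Current fair forward for the remaining 7 months: F = S·e^((r + u)·T), (r + u) = 0.0785 + 0.0137 = 0.0922
F = 126.86 · e^(0.0922 × 7/12) = 126.86 × 1.055256 = 133.8698
Value of long forward = (F − K)·e^(−rT) = (133.8698 − 133.65) · e^(−0.0785·7/12)
= 0.2198 × 0.955241 = 0.21
Short position value = −(long value) = -$0.21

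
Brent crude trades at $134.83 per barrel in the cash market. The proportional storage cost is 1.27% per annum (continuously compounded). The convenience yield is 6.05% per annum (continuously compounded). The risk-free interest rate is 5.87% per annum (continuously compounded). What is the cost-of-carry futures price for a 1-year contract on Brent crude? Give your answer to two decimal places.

Net carry = r + u − y = 0.0587 + 0.0127 − 0.0605 = 0.0109
F = S·e^((r+u−y)T) = 134.83 · e^(0.0109 × 1) = 134.83 · e^0.010900
= 134.83 × 1.010960 = $136.31 per barrel

$136.31 per barrel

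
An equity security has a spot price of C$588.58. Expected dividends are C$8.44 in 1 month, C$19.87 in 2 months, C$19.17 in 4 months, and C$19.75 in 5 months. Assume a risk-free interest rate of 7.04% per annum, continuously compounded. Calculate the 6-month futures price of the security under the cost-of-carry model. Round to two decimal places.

C$541.37

PV(dividends) I = 8.44·e^(−0.0704·1/12) + 19.87·e^(−0.0704·2/12) + 19.17·e^(−0.0704·4/12) + 19.75·e^(−0.0704·5/12)
I = 8.3906 + 19.6382 + 18.7254 + 19.1791 = 65.9333
F = (S − I)·e^(rT) = (588.58 − 65.9333) · e^(0.0704·6/12)
= 522.6467 · e^0.035200 = 522.6467 × 1.035827 = C$541.37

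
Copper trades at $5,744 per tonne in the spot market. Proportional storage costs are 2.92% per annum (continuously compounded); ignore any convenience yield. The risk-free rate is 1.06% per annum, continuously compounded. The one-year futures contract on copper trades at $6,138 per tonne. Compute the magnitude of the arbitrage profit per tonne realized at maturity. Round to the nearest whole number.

Fair futures: F* = S·e^(carry·T), with carry = (r + u) = 0.0106 + 0.0292 = 0.0398
F* = 5744 · e^(0.0398 × 12/12) = 5744 · e^0.039800 = 5744 × 1.040603 = $5977.2236
Market $6138 > fair $5977.2236: forward overpriced → cash-and-carry (buy spot, short the forward).
At maturity, profit = |F_mkt − F*| = |6138 − 5977.2236| = $161 per tonne

$161 per tonne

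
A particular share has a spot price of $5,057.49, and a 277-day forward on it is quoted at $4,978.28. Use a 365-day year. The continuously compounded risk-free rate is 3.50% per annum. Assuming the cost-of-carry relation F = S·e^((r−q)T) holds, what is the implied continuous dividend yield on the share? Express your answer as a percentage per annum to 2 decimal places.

From F = S·e^((r−q)T): (r − q) = ln(F/S)/T
ln(4978.28/5057.49) = ln(0.984338) = -0.015786
(r − q) = -0.015786 / (277/365) = -0.020801
q = r − ln(F/S)/T = 0.0350 + 0.020801 = 0.055801
q = 5.58%

5.58%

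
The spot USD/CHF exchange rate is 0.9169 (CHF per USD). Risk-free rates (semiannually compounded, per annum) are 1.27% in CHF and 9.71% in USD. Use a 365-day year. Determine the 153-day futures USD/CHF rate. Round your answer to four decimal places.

0.8859

By covered interest parity, F = S · (1+r_CHF/2)^(2T) / (1+r_USD/2)^(2T)
= 0.9169 × 1.005321 / 1.040545 = 0.9169 × 0.966149
F = 0.8859 CHF per USD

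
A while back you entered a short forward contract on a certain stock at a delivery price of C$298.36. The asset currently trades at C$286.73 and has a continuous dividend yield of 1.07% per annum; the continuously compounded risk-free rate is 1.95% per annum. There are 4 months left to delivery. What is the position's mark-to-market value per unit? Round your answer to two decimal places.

C$10.72

Current fair forward for the remaining 4 months: F = S·e^((r − q)·T), (r − q) = 0.0195 − 0.0107 = 0.0088
F = 286.73 · e^(0.0088 × 4/12) = 286.73 × 1.002938 = 287.5724
Value of long forward = (F − K)·e^(−rT) = (287.5724 − 298.36) · e^(−0.0195·4/12)
= -10.7876 × 0.993521 = -10.72
Short position value = −(long value) = C$10.72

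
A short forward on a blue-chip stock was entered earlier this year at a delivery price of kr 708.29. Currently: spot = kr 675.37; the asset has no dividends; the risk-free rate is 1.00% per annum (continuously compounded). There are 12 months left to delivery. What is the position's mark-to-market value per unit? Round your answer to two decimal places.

Current fair forward for the remaining 12 months: F = S·e^(r·T), r = 0.0100
F = 675.37 · e^(0.0100 × 12/12) = 675.37 × 1.010050 = 682.1575
Value of long forward = (F − K)·e^(−rT) = (682.1575 − 708.29) · e^(−0.0100·12/12)
= -26.1325 × 0.990050 = -25.87
Short position value = −(long value) = kr 25.87

kr 25.87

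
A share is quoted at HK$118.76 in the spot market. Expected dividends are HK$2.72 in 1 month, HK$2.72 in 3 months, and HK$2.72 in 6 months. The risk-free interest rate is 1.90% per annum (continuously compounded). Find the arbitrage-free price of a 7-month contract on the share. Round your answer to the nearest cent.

PV(dividends) I = 2.72·e^(−0.0190·1/12) + 2.72·e^(−0.0190·3/12) + 2.72·e^(−0.0190·6/12)
I = 2.7157 + 2.7071 + 2.6943 = 8.1171
F = (S − I)·e^(rT) = (118.76 − 8.1171) · e^(0.0190·7/12)
= 110.6429 · e^0.011083 = 110.6429 × 1.011145 = HK$111.88

HK$111.88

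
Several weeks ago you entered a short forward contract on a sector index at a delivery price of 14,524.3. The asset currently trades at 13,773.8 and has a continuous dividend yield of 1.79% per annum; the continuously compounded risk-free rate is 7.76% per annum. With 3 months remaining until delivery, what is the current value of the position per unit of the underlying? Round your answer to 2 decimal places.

532.94

Current fair forward for the remaining 3 months: F = S·e^((r − q)·T), (r − q) = 0.0776 − 0.0179 = 0.0597
F = 13773.8 · e^(0.0597 × 3/12) = 13773.8 × 1.01503693 = 13980.9157
Value of long forward = (F − K)·e^(−rT) = (13980.9157 − 14524.3) · e^(−0.0776·3/12)
= -543.3843 × 0.98078697 = -532.94
Short position value = −(long value) = 532.94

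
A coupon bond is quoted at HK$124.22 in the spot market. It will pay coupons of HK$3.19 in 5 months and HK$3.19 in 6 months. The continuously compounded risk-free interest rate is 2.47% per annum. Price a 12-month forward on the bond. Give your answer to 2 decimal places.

HK$120.86

PV(coupons) I = 3.19·e^(−0.0247·5/12) + 3.19·e^(−0.0247·6/12)
I = 3.1573 + 3.1508 = 6.3081
F = (S − I)·e^(rT) = (124.22 − 6.3081) · e^(0.0247·12/12)
= 117.9119 · e^0.024700 = 117.9119 × 1.025008 = HK$120.86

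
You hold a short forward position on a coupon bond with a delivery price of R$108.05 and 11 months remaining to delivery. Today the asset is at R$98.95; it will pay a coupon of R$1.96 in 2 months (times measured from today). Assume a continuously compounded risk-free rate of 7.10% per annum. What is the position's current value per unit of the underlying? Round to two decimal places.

R$4.23

PV(remaining coupons) I = 1.96·e^(−0.0710·2/12) = 1.9369
Current forward F = (S − I)·e^(rT) = (98.95 − 1.9369)·e^(0.0710·11/12) = 97.0131 × 1.067248 = 103.5370
Value (long) = (F − K)·e^(−rT) = (103.5370 − 108.05) × 0.936989 = -4.2286
Short position value = −(long value) = R$4.23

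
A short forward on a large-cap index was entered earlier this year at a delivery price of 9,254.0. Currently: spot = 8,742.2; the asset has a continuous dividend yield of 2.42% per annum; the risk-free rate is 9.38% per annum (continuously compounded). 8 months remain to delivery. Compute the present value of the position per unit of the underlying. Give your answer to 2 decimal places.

90.75

Current fair forward for the remaining 8 months: F = S·e^((r − q)·T), (r − q) = 0.0938 − 0.0242 = 0.0696
F = 8742.2 · e^(0.0696 × 8/12) = 8742.2 × 1.04749332 = 9157.3961
Value of long forward = (F − K)·e^(−rT) = (9157.3961 − 9254.0) · e^(−0.0938·8/12)
= -96.6039 × 0.93938175 = -90.75
Short position value = −(long value) = 90.75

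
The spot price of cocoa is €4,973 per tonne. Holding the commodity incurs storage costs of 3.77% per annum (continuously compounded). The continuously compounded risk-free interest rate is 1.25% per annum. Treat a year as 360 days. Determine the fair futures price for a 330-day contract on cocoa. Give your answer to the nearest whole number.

Net carry = r + u − y = 0.0125 + 0.0377 − 0.0000 = 0.0502
F = S·e^((r+u−y)T) = 4973 · e^(0.0502 × 330/360) = 4973 · e^0.046017
= 4973 × 1.047092 = €5,207 per tonne

€5,207 per tonne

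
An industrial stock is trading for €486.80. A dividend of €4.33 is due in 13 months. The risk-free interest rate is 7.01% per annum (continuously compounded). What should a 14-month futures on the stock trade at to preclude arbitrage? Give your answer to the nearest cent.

€523.93

PV(dividends) I = 4.33·e^(−0.0701·13/12)
I = 4.0133
F = (S − I)·e^(rT) = (486.80 − 4.0133) · e^(0.0701·14/12)
= 482.7867 · e^0.081783 = 482.7867 × 1.085220 = €523.93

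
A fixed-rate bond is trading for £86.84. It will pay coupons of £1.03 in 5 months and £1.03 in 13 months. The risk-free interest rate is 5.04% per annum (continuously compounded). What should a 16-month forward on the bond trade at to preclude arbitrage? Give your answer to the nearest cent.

£90.75

PV(coupons) I = 1.03·e^(−0.0504·5/12) + 1.03·e^(−0.0504·13/12)
I = 1.0086 + 0.9753 = 1.9839
F = (S − I)·e^(rT) = (86.84 − 1.9839) · e^(0.0504·16/12)
= 84.8561 · e^0.067200 = 84.8561 × 1.069509 = £90.75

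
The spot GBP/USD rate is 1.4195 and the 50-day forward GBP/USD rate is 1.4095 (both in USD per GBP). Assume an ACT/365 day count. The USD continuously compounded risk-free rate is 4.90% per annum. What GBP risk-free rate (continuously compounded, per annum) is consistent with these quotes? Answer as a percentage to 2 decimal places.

F = S·e^((r_USD − r_GBP)T) ⇒ r_GBP = r_USD − ln(F/S)/T
ln(1.4095/1.4195) = -0.007070; /(50/365) = -0.051611
r_GBP = 0.0490 + 0.051611 = 0.100611
r_GBP = 10.06%

10.06%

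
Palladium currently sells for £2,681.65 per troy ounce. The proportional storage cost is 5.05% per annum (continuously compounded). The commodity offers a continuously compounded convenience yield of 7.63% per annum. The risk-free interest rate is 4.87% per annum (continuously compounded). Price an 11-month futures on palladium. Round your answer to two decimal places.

Net carry = r + u − y = 0.0487 + 0.0505 − 0.0763 = 0.0229
F = S·e^((r+u−y)T) = 2681.65 · e^(0.0229 × 11/12) = 2681.65 · e^0.02099167
= 2681.65 × 1.02121354 = £2,738.54 per troy ounce

£2,738.54 per troy ounce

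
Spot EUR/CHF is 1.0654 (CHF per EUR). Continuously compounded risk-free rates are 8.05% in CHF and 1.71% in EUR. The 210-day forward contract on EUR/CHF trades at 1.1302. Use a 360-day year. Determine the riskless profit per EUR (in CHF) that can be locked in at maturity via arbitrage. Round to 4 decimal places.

0.0247 per EUR (in CHF)

Fair forward: F* = S·e^(carry·T), with carry = (r_CHF − r_EUR) = 0.0805 − 0.0171 = 0.0634
F* = 1.0654 · e^(0.0634 × 210/360) = 1.0654 · e^0.036983 = 1.0654 × 1.037675 = 1.1055
Market 1.1302 > fair 1.1055: forward overpriced → cash-and-carry (buy spot, short the forward).
At maturity, profit = |F_mkt − F*| = |1.1302 − 1.1055| = 0.0247 per EUR (in CHF)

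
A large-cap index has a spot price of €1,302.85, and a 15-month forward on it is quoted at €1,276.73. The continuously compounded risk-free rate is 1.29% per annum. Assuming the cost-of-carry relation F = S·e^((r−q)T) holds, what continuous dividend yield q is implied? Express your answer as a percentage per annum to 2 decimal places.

From F = S·e^((r−q)T): (r − q) = ln(F/S)/T
ln(1276.73/1302.85) = ln(0.979952) = -0.020252
(r − q) = -0.020252 / (15/12) = -0.016202
q = r − ln(F/S)/T = 0.0129 + 0.016202 = 0.029102
q = 2.91%

2.91%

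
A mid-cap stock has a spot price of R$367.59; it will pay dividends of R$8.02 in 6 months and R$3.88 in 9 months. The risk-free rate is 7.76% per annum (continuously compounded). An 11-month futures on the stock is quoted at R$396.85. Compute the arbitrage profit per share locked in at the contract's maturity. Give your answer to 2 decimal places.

PV(dividends) I = 8.02·e^(−0.0776·6/12) + 3.88·e^(−0.0776·9/12) = 11.3754
Fair futures F* = (S − I)·e^(rT) = (367.59 − 11.3754)·e^0.071133 = 356.2146 × 1.073724 = 382.4762
Market R$396.85 > fair 382.4762: forward overpriced → cash-and-carry (borrow at r, buy the stock and collect the dividends, short the forward).
Profit at T = |F_mkt − F*| = |396.85 − 382.4762| = R$14.37 per share

R$14.37 per share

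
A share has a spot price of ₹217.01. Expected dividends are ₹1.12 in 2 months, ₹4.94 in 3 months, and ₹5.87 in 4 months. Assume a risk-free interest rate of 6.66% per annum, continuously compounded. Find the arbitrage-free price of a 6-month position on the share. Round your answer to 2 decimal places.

PV(dividends) I = 1.12·e^(−0.0666·2/12) + 4.94·e^(−0.0666·3/12) + 5.87·e^(−0.0666·4/12)
I = 1.1076 + 4.8584 + 5.7411 = 11.7071
F = (S − I)·e^(rT) = (217.01 − 11.7071) · e^(0.0666·6/12)
= 205.3029 · e^0.033300 = 205.3029 × 1.033861 = ₹212.25

₹212.25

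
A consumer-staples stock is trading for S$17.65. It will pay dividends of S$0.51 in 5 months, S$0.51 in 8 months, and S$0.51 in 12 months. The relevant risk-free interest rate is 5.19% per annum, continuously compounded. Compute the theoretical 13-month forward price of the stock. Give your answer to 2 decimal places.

PV(dividends) I = 0.51·e^(−0.0519·5/12) + 0.51·e^(−0.0519·8/12) + 0.51·e^(−0.0519·12/12)
I = 0.4991 + 0.4927 + 0.4842 = 1.4760
F = (S − I)·e^(rT) = (17.65 − 1.4760) · e^(0.0519·13/12)
= 16.1740 · e^0.056225 = 16.1740 × 1.057836 = S$17.11

S$17.11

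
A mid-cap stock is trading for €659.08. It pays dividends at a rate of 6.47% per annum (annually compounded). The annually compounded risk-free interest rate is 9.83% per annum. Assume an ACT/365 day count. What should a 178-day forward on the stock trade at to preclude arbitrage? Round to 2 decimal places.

€669.14

F = S · (1+r)^T / (1+q)^T
= 659.08 × 1.046787 / 1.031046 = 659.08 × 1.015267
F = €669.14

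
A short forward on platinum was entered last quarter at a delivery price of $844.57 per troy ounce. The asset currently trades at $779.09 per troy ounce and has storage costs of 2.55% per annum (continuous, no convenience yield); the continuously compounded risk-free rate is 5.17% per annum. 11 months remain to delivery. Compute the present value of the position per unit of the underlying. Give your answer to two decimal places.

Current fair forward for the remaining 11 months: F = S·e^((r + u)·T), (r + u) = 0.0517 + 0.0255 = 0.0772
F = 779.09 · e^(0.0772 × 11/12) = 779.09 × 1.073331 = 836.2214
Value of long forward = (F − K)·e^(−rT) = (836.2214 − 844.57) · e^(−0.0517·11/12)
= -8.3486 × 0.953714 = -7.96
Short position value = −(long value) = $7.96

$7.96 per troy ounce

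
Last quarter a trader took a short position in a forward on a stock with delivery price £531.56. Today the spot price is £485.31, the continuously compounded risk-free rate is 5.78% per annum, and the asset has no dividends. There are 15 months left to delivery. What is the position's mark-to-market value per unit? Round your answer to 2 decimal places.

Current fair forward for the remaining 15 months: F = S·e^(r·T), r = 0.0578
F = 485.31 · e^(0.0578 × 15/12) = 485.31 × 1.074924 = 521.6714
Value of long forward = (F − K)·e^(−rT) = (521.6714 − 531.56) · e^(−0.0578·15/12)
= -9.8886 × 0.930298 = -9.20
Short position value = −(long value) = £9.20

£9.20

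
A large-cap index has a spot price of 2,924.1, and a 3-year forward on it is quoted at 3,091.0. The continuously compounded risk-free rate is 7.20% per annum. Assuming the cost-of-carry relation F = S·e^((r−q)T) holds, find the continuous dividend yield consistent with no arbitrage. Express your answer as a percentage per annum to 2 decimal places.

From F = S·e^((r−q)T): (r − q) = ln(F/S)/T
ln(3091.0/2924.1) = ln(1.057077) = 0.055508
(r − q) = 0.055508 / (3) = 0.018503
q = r − ln(F/S)/T = 0.0720 − 0.018503 = 0.053497
q = 5.35%

5.35%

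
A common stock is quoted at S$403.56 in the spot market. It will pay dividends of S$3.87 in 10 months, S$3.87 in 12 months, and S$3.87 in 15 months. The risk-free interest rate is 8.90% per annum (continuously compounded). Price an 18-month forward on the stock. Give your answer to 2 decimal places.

S$449.09

PV(dividends) I = 3.87·e^(−0.0890·10/12) + 3.87·e^(−0.0890·12/12) + 3.87·e^(−0.0890·15/12)
I = 3.5934 + 3.5405 + 3.4625 = 10.5964
F = (S − I)·e^(rT) = (403.56 − 10.5964) · e^(0.0890·18/12)
= 392.9636 · e^0.133500 = 392.9636 × 1.142821 = S$449.09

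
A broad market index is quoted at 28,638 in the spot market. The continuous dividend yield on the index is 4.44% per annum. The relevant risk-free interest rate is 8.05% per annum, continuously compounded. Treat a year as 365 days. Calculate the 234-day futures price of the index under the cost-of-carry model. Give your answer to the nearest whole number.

F = S·e^((r − q)T) = 28638 · e^((0.0805 − 0.0444) × 234/365)
= 28638 · e^0.023144 = 28638 × 1.023414
F = 29,309

29,309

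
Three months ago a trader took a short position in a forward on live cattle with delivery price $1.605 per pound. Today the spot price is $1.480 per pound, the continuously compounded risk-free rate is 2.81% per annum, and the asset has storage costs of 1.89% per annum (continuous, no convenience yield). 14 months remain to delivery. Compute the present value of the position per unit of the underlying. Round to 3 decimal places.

$0.040 per pound

Current fair forward for the remaining 14 months: F = S·e^((r + u)·T), (r + u) = 0.0281 + 0.0189 = 0.0470
F = 1.480 · e^(0.0470 × 14/12) = 1.480 × 1.056365 = 1.5634
Value of long forward = (F − K)·e^(−rT) = (1.5634 − 1.605) · e^(−0.0281·14/12)
= -0.0416 × 0.967748 = -0.040
Short position value = −(long value) = $0.040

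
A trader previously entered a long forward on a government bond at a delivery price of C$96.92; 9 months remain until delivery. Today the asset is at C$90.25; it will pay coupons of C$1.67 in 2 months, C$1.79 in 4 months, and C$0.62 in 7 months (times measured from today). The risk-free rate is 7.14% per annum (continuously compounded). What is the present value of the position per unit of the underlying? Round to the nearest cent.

PV(remaining coupons) I = 1.67·e^(−0.0714·2/12) + 1.79·e^(−0.0714·4/12) + 0.62·e^(−0.0714·7/12) = 3.9929
Current forward F = (S − I)·e^(rT) = (90.25 − 3.9929)·e^(0.0714·9/12) = 86.2571 × 1.055010 = 91.0021
Value (long) = (F − K)·e^(−rT) = (91.0021 − 96.92) × 0.947859 = -5.6093
Value = -C$5.61

-C$5.61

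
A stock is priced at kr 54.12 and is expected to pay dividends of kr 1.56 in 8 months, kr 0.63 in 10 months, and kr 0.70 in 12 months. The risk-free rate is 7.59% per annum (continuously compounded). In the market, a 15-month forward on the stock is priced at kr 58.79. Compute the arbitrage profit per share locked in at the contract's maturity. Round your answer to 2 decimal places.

PV(dividends) I = 1.56·e^(−0.0759·8/12) + 0.63·e^(−0.0759·10/12) + 0.70·e^(−0.0759·12/12) = 2.7233
Fair forward F* = (S − I)·e^(rT) = (54.12 − 2.7233)·e^0.094875 = 51.3967 × 1.099521 = 56.5118
Market kr 58.79 > fair 56.5118: forward overpriced → cash-and-carry (borrow at r, buy the stock and collect the dividends, short the forward).
Profit at T = |F_mkt − F*| = |58.79 − 56.5118| = kr 2.28 per share

kr 2.28 per share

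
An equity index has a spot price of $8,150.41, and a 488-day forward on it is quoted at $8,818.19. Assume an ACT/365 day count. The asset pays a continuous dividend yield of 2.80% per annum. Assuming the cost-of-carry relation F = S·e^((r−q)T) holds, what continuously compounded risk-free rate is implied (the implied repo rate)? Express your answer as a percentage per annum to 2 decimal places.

8.69%

From F = S·e^((r−q)T): (r − q) = ln(F/S)/T
ln(8818.19/8150.41) = ln(1.081932) = 0.078748
(r − q) = 0.078748 / (488/365) = 0.058900
r = ln(F/S)/T + q = 0.058900 + 0.0280 = 0.086900
r = 8.69%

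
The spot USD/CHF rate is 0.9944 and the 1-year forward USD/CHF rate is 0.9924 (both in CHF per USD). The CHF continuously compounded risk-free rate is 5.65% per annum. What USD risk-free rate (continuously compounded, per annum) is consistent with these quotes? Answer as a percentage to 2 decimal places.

F = S·e^((r_CHF − r_USD)T) ⇒ r_USD = r_CHF − ln(F/S)/T
ln(0.9924/0.9944) = -0.002013; /(1) = -0.002013
r_USD = 0.0565 + 0.002013 = 0.058513
r_USD = 5.85%

5.85%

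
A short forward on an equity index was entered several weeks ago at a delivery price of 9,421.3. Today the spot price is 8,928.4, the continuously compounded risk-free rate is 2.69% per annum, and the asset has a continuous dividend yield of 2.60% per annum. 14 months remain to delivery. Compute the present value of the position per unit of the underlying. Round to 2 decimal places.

468.58

Current fair forward for the remaining 14 months: F = S·e^((r − q)·T), (r − q) = 0.0269 − 0.0260 = 0.0009
F = 8928.4 · e^(0.0009 × 14/12) = 8928.4 × 1.00105055 = 8937.7797
Value of long forward = (F − K)·e^(−rT) = (8937.7797 − 9421.3) · e^(−0.0269·14/12)
= -483.5203 × 0.96910401 = -468.58
Short position value = −(long value) = 468.58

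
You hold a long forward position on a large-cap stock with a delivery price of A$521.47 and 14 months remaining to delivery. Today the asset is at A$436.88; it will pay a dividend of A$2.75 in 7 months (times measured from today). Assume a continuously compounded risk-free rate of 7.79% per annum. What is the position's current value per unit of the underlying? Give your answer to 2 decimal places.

PV(remaining dividends) I = 2.75·e^(−0.0779·7/12) = 2.6278
Current forward F = (S − I)·e^(rT) = (436.88 − 2.6278)·e^(0.0779·14/12) = 434.2522 × 1.095141 = 475.5674
Value (long) = (F − K)·e^(−rT) = (475.5674 − 521.47) × 0.913124 = -41.9148
Value = -A$41.91

-A$41.91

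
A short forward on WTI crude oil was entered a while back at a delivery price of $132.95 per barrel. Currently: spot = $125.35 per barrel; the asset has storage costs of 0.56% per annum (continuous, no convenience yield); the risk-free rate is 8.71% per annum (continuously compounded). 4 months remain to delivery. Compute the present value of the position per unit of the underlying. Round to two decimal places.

$3.56 per barrel

Current fair forward for the remaining 4 months: F = S·e^((r + u)·T), (r + u) = 0.0871 + 0.0056 = 0.0927
F = 125.35 · e^(0.0927 × 4/12) = 125.35 × 1.031382 = 129.2837
Value of long forward = (F − K)·e^(−rT) = (129.2837 − 132.95) · e^(−0.0871·4/12)
= -3.6663 × 0.971384 = -3.56
Short position value = −(long value) = $3.56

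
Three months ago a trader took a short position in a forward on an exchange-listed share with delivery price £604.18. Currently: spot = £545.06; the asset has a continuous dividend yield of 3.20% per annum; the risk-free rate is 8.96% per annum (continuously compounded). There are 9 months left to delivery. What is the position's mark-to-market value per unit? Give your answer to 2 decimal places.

Current fair forward for the remaining 9 months: F = S·e^((r − q)·T), (r − q) = 0.0896 − 0.0320 = 0.0576
F = 545.06 · e^(0.0576 × 9/12) = 545.06 × 1.044147 = 569.1228
Value of long forward = (F − K)·e^(−rT) = (569.1228 − 604.18) · e^(−0.0896·9/12)
= -35.0572 × 0.935008 = -32.78
Short position value = −(long value) = £32.78

£32.78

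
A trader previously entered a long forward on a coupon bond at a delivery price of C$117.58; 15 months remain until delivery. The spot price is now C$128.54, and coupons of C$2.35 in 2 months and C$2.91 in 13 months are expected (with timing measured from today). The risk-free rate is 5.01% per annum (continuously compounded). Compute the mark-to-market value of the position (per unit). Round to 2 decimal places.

PV(remaining coupons) I = 2.35·e^(−0.0501·2/12) + 2.91·e^(−0.0501·13/12) = 5.0867
Current forward F = (S − I)·e^(rT) = (128.54 − 5.0867)·e^(0.0501·15/12) = 123.4533 × 1.064628 = 131.4318
Value (long) = (F − K)·e^(−rT) = (131.4318 − 117.58) × 0.939296 = 13.0109
Value = C$13.01

C$13.01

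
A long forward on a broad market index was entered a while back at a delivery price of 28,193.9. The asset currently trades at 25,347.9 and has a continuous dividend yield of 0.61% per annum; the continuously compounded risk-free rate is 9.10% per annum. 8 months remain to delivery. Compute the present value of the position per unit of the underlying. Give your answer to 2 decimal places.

Current fair forward for the remaining 8 months: F = S·e^((r − q)·T), (r − q) = 0.0910 − 0.0061 = 0.0849
F = 25347.9 · e^(0.0849 × 8/12) = 25347.9 × 1.05823243 = 26823.9698
Value of long forward = (F − K)·e^(−rT) = (26823.9698 − 28193.9) · e^(−0.0910·8/12)
= -1369.9302 × 0.94113690 = -1289.29

-1289.29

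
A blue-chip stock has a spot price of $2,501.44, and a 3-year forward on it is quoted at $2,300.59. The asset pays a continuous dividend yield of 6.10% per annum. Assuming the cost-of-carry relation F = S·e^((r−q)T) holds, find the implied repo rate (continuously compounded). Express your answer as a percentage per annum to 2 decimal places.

From F = S·e^((r−q)T): (r − q) = ln(F/S)/T
ln(2300.59/2501.44) = ln(0.919706) = -0.083701
(r − q) = -0.083701 / (3) = -0.027900
r = ln(F/S)/T + q = -0.027900 + 0.0610 = 0.033100
r = 3.31%

3.31%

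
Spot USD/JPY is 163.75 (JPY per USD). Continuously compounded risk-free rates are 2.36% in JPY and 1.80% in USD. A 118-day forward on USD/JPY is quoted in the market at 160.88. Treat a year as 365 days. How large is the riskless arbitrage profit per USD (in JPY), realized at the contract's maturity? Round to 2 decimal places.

Fair forward: F* = S·e^(carry·T), with carry = (r_JPY − r_USD) = 0.0236 − 0.0180 = 0.0056
F* = 163.75 · e^(0.0056 × 118/365) = 163.75 · e^0.001810 = 163.75 × 1.001812 = 164.0467
Market 160.88 < fair 164.0467: forward underpriced → reverse cash-and-carry (short spot, go long the forward).
At maturity, profit = |F_mkt − F*| = |160.88 − 164.0467| = 3.17 per USD (in JPY)

3.17 per USD (in JPY)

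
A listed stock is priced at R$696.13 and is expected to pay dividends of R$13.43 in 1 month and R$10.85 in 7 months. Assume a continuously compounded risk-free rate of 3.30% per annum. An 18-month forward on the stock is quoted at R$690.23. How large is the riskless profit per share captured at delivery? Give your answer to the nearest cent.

PV(dividends) I = 13.43·e^(−0.0330·1/12) + 10.85·e^(−0.0330·7/12) = 24.0363
Fair forward F* = (S − I)·e^(rT) = (696.13 − 24.0363)·e^0.049500 = 672.0937 × 1.050746 = 706.1998
Market R$690.23 < fair 706.1998: forward underpriced → reverse cash-and-carry (short the stock, invest proceeds at r, pay the dividends, go long the forward).
Profit at T = |F_mkt − F*| = |690.23 − 706.1998| = R$15.97 per share

R$15.97 per share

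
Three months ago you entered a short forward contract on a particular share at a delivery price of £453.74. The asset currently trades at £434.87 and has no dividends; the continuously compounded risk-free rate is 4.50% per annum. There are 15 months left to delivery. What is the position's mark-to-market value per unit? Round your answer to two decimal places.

Current fair forward for the remaining 15 months: F = S·e^(r·T), r = 0.0450
F = 434.87 · e^(0.0450 × 15/12) = 434.87 × 1.057862 = 460.0324
Value of long forward = (F − K)·e^(−rT) = (460.0324 − 453.74) · e^(−0.0450·15/12)
= 6.2924 × 0.945303 = 5.95
Short position value = −(long value) = -£5.95

-£5.95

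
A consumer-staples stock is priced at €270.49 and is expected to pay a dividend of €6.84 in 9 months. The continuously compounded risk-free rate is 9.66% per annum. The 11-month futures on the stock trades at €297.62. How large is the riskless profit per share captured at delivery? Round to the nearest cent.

PV(dividends) I = 6.84·e^(−0.0966·9/12) = 6.3620
Fair futures F* = (S − I)·e^(rT) = (270.49 − 6.3620)·e^0.088550 = 264.1280 × 1.092589 = 288.5833
Market €297.62 > fair 288.5833: forward overpriced → cash-and-carry (borrow at r, buy the stock and collect the dividends, short the forward).
Profit at T = |F_mkt − F*| = |297.62 − 288.5833| = €9.04 per share

€9.04 per share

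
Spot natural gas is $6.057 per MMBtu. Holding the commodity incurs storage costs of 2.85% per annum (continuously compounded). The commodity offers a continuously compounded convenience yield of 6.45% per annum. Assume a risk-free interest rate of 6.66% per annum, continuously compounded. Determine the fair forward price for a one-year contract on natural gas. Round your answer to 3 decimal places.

Net carry = r + u − y = 0.0666 + 0.0285 − 0.0645 = 0.0306
F = S·e^((r+u−y)T) = 6.057 · e^(0.0306 × 12/12) = 6.057 · e^0.030600
= 6.057 × 1.031073 = $6.245 per MMBtu

$6.245 per MMBtu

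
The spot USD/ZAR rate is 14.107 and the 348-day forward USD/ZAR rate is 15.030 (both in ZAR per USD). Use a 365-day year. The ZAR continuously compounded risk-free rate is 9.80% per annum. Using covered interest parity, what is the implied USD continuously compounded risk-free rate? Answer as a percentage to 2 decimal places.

3.15%

F = S·e^((r_ZAR − r_USD)T) ⇒ r_USD = r_ZAR − ln(F/S)/T
ln(15.030/14.107) = 0.063377; /(348/365) = 0.066473
r_USD = 0.0980 − 0.066473 = 0.031527
r_USD = 3.15%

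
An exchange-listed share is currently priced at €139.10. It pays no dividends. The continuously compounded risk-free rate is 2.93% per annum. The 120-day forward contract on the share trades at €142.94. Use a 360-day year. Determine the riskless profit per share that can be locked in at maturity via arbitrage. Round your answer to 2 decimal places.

€2.47 per share

Fair forward: F* = S·e^(carry·T), with carry = r = 0.0293
F* = 139.10 · e^(0.0293 × 120/360) = 139.10 · e^0.009767 = 139.10 × 1.009815 = €140.4653
Market €142.94 > fair €140.4653: forward overpriced → cash-and-carry (buy spot, short the forward).
At maturity, profit = |F_mkt − F*| = |142.94 − 140.4653| = €2.47 per share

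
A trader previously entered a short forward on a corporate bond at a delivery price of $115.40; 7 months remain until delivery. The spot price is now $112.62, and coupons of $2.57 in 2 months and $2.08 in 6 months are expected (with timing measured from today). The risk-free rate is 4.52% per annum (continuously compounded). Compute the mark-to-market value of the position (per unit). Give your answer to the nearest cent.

$4.36

PV(remaining coupons) I = 2.57·e^(−0.0452·2/12) + 2.08·e^(−0.0452·6/12) = 4.5842
Current forward F = (S − I)·e^(rT) = (112.62 − 4.5842)·e^(0.0452·7/12) = 108.0358 × 1.026717 = 110.9222
Value (long) = (F − K)·e^(−rT) = (110.9222 − 115.40) × 0.973978 = -4.3613
Short position value = −(long value) = $4.36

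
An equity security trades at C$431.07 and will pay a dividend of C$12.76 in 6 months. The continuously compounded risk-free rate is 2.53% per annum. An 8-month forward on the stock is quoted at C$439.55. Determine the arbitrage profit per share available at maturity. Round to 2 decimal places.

C$13.96 per share

PV(dividends) I = 12.76·e^(−0.0253·6/12) = 12.5996
Fair forward F* = (S − I)·e^(rT) = (431.07 − 12.5996)·e^0.016867 = 418.4704 × 1.017010 = 425.5886
Market C$439.55 > fair 425.5886: forward overpriced → cash-and-carry (borrow at r, buy the stock and collect the dividends, short the forward).
Profit at T = |F_mkt − F*| = |439.55 − 425.5886| = C$13.96 per share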